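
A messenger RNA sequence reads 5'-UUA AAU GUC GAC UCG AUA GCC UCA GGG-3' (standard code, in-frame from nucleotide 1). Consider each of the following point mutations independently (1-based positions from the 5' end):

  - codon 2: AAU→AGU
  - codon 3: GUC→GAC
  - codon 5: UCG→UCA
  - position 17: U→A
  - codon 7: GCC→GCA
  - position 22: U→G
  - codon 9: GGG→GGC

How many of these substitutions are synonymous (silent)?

3

Codon 2: AAU (Asn) → AGU (Ser) — missense.
Codon 3: GUC (Val) → GAC (Asp) — missense.
Codon 5: UCG (Ser) → UCA (Ser) — synonymous.
Codon 6: AUA (Ile) → AAA (Lys) — missense.
Codon 7: GCC (Ala) → GCA (Ala) — synonymous.
Codon 8: UCA (Ser) → GCA (Ala) — missense.
Codon 9: GGG (Gly) → GGC (Gly) — synonymous.
Synonymous: 3 of 7.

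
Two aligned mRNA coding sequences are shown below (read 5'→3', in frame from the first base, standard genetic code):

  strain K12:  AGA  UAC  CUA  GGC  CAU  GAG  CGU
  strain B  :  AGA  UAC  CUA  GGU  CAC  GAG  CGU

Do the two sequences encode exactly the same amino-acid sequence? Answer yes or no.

Codon 1: AGA Arg / AGA Arg — identical.
Codon 2: UAC Tyr / UAC Tyr — identical.
Codon 3: CUA Leu / CUA Leu — identical.
Codon 4: GGC Gly / GGU Gly — synonymous.
Codon 5: CAU His / CAC His — synonymous.
Codon 6: GAG Glu / GAG Glu — identical.
Codon 7: CGU Arg / CGU Arg — identical.
Nonsynonymous differences: 0 → same protein.

yes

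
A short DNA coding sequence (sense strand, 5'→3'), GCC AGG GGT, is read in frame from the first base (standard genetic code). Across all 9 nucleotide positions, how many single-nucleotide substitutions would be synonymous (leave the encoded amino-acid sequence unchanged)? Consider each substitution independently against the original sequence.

Codon 1 (GCC, Ala): 3 synonymous substitutions.
Codon 2 (AGG, Arg): 2 synonymous substitutions.
Codon 3 (GGT, Gly): 3 synonymous substitutions.
Total: 3 + 2 + 3 = 8.

8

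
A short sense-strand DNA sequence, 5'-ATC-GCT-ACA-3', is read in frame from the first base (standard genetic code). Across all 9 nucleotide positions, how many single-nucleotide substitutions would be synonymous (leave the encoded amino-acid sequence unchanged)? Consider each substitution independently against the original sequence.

8

Codon 1 (ATC, Ile): 2 synonymous substitutions.
Codon 2 (GCT, Ala): 3 synonymous substitutions.
Codon 3 (ACA, Thr): 3 synonymous substitutions.
Total: 2 + 3 + 3 = 8.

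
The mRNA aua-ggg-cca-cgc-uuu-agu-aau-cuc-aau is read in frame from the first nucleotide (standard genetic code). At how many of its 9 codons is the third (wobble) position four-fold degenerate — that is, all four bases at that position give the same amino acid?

4

Codon 1 AUA (Ile): third position 3-fold.
Codon 2 GGG (Gly): third position 4-fold.
Codon 3 CCA (Pro): third position 4-fold.
Codon 4 CGC (Arg): third position 4-fold.
Codon 5 UUU (Phe): third position 2-fold.
Codon 6 AGU (Ser): third position 2-fold.
Codon 7 AAU (Asn): third position 2-fold.
Codon 8 CUC (Leu): third position 4-fold.
Codon 9 AAU (Asn): third position 2-fold.
Four-fold degenerate third positions: 4.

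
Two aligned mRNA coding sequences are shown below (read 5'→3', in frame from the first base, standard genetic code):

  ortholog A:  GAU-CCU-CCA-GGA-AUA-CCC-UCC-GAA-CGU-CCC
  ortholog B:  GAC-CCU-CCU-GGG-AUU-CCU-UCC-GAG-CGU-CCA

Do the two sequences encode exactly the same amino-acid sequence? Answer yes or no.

Codon 1: GAU Asp / GAC Asp — synonymous.
Codon 2: CCU Pro / CCU Pro — identical.
Codon 3: CCA Pro / CCU Pro — synonymous.
Codon 4: GGA Gly / GGG Gly — synonymous.
Codon 5: AUA Ile / AUU Ile — synonymous.
Codon 6: CCC Pro / CCU Pro — synonymous.
Codon 7: UCC Ser / UCC Ser — identical.
Codon 8: GAA Glu / GAG Glu — synonymous.
Codon 9: CGU Arg / CGU Arg — identical.
Codon 10: CCC Pro / CCA Pro — synonymous.
Nonsynonymous differences: 0 → same protein.

yes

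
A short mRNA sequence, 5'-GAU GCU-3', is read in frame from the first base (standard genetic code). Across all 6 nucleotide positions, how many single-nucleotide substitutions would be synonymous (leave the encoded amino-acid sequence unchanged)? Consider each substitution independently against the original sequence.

4

Codon 1 (GAU, Asp): 1 synonymous substitution.
Codon 2 (GCU, Ala): 3 synonymous substitutions.
Total: 1 + 3 = 4.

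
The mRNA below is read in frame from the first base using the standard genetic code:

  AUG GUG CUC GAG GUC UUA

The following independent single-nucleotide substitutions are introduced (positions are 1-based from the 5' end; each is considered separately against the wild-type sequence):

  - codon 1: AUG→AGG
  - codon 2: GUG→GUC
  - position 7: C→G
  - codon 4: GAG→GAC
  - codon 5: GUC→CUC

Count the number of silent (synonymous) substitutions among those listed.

1

Codon 1: AUG (Met) → AGG (Arg) — missense.
Codon 2: GUG (Val) → GUC (Val) — synonymous.
Codon 3: CUC (Leu) → GUC (Val) — missense.
Codon 4: GAG (Glu) → GAC (Asp) — missense.
Codon 5: GUC (Val) → CUC (Leu) — missense.
Synonymous: 1 of 5.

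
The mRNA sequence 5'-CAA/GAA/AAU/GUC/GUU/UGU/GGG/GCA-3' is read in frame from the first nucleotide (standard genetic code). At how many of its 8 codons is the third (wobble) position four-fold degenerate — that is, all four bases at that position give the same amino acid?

Codon 1 CAA (Gln): third position 2-fold.
Codon 2 GAA (Glu): third position 2-fold.
Codon 3 AAU (Asn): third position 2-fold.
Codon 4 GUC (Val): third position 4-fold.
Codon 5 GUU (Val): third position 4-fold.
Codon 6 UGU (Cys): third position 2-fold.
Codon 7 GGG (Gly): third position 4-fold.
Codon 8 GCA (Ala): third position 4-fold.
Four-fold degenerate third positions: 4.

4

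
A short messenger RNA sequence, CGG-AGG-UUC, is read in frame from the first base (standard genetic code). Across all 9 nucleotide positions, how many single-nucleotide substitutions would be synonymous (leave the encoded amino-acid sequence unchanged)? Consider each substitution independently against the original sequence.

Codon 1 (CGG, Arg): 4 synonymous substitutions.
Codon 2 (AGG, Arg): 2 synonymous substitutions.
Codon 3 (UUC, Phe): 1 synonymous substitution.
Total: 4 + 2 + 1 = 7.

7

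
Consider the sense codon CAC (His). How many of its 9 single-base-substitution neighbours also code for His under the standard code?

1

Position 1: none → 0 synonymous.
Position 2: none → 0 synonymous.
Position 3: CAU → 1 synonymous.
Total: 0 + 0 + 1 = 1.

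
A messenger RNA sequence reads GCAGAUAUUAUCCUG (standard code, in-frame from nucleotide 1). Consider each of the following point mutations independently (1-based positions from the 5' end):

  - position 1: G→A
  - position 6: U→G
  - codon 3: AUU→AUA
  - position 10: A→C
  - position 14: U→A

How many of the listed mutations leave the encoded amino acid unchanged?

Codon 1: GCA (Ala) → ACA (Thr) — missense.
Codon 2: GAU (Asp) → GAG (Glu) — missense.
Codon 3: AUU (Ile) → AUA (Ile) — synonymous.
Codon 4: AUC (Ile) → CUC (Leu) — missense.
Codon 5: CUG (Leu) → CAG (Gln) — missense.
Synonymous: 1 of 5.

1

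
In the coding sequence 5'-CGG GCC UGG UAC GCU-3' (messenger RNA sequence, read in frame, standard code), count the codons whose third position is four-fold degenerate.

3

Codon 1 CGG (Arg): third position 4-fold.
Codon 2 GCC (Ala): third position 4-fold.
Codon 3 UGG (Trp): third position 1-fold.
Codon 4 UAC (Tyr): third position 2-fold.
Codon 5 GCU (Ala): third position 4-fold.
Four-fold degenerate third positions: 3.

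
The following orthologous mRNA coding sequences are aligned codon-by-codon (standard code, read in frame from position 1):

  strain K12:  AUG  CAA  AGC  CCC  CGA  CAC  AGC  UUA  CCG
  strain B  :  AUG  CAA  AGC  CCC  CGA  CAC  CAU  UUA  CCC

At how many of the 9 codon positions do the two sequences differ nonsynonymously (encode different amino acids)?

Codon 1: AUG Met / AUG Met — identical.
Codon 2: CAA Gln / CAA Gln — identical.
Codon 3: AGC Ser / AGC Ser — identical.
Codon 4: CCC Pro / CCC Pro — identical.
Codon 5: CGA Arg / CGA Arg — identical.
Codon 6: CAC His / CAC His — identical.
Codon 7: AGC Ser / CAU His — nonsynonymous.
Codon 8: UUA Leu / UUA Leu — identical.
Codon 9: CCG Pro / CCC Pro — synonymous.
Nonsynonymous differences: 1.

1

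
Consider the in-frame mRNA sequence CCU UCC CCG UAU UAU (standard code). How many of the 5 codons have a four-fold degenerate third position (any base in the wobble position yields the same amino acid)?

3

Codon 1 CCU (Pro): third position 4-fold.
Codon 2 UCC (Ser): third position 4-fold.
Codon 3 CCG (Pro): third position 4-fold.
Codon 4 UAU (Tyr): third position 2-fold.
Codon 5 UAU (Tyr): third position 2-fold.
Four-fold degenerate third positions: 3.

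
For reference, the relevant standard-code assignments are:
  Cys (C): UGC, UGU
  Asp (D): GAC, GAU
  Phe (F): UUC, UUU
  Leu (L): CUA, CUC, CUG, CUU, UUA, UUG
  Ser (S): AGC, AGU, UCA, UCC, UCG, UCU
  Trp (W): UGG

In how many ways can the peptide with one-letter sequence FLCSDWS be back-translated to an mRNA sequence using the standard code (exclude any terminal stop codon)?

1728

Phe: 2 codons.
Leu: 6 codons.
Cys: 2 codons.
Ser: 6 codons.
Asp: 2 codons.
Trp: 1 codon.
Ser: 6 codons.
2 × 6 × 2 × 6 × 2 × 1 × 6 = 1728.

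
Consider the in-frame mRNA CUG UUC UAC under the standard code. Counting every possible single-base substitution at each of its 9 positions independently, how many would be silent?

6

Codon 1 (CUG, Leu): 4 synonymous substitutions.
Codon 2 (UUC, Phe): 1 synonymous substitution.
Codon 3 (UAC, Tyr): 1 synonymous substitution.
Total: 4 + 1 + 1 = 6.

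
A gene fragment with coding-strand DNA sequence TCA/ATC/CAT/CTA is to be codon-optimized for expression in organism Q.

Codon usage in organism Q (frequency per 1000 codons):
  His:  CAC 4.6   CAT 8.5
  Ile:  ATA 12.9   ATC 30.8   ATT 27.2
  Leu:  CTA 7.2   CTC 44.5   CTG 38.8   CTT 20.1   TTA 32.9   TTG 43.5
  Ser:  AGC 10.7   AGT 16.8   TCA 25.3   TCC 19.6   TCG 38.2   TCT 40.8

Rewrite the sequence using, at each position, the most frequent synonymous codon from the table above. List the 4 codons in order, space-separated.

Codon 1 (Ser): best is TCT at 40.8.
Codon 2 (Ile): best is ATC at 30.8.
Codon 3 (His): best is CAT at 8.5.
Codon 4 (Leu): best is CTC at 44.5.

TCT ATC CAT CTC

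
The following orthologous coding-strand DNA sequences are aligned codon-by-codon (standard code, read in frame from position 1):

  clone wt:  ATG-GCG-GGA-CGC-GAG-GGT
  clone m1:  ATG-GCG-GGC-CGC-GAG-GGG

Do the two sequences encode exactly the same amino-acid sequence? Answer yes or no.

Codon 1: ATG Met / ATG Met — identical.
Codon 2: GCG Ala / GCG Ala — identical.
Codon 3: GGA Gly / GGC Gly — synonymous.
Codon 4: CGC Arg / CGC Arg — identical.
Codon 5: GAG Glu / GAG Glu — identical.
Codon 6: GGT Gly / GGG Gly — synonymous.
Nonsynonymous differences: 0 → same protein.

yes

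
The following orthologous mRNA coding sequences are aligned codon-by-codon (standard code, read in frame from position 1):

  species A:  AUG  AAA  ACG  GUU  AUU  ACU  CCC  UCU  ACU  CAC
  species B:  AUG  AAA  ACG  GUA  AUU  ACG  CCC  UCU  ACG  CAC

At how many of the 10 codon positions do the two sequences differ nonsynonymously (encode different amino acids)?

0

Codon 1: AUG Met / AUG Met — identical.
Codon 2: AAA Lys / AAA Lys — identical.
Codon 3: ACG Thr / ACG Thr — identical.
Codon 4: GUU Val / GUA Val — synonymous.
Codon 5: AUU Ile / AUU Ile — identical.
Codon 6: ACU Thr / ACG Thr — synonymous.
Codon 7: CCC Pro / CCC Pro — identical.
Codon 8: UCU Ser / UCU Ser — identical.
Codon 9: ACU Thr / ACG Thr — synonymous.
Codon 10: CAC His / CAC His — identical.
Nonsynonymous differences: 0.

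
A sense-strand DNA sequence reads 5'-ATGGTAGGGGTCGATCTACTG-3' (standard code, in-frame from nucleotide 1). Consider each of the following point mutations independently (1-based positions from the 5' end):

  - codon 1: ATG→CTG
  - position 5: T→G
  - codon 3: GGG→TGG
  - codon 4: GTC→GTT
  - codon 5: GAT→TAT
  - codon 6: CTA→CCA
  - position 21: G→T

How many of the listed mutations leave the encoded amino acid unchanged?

2

Codon 1: ATG (Met) → CTG (Leu) — missense.
Codon 2: GTA (Val) → GGA (Gly) — missense.
Codon 3: GGG (Gly) → TGG (Trp) — missense.
Codon 4: GTC (Val) → GTT (Val) — synonymous.
Codon 5: GAT (Asp) → TAT (Tyr) — missense.
Codon 6: CTA (Leu) → CCA (Pro) — missense.
Codon 7: CTG (Leu) → CTT (Leu) — synonymous.
Synonymous: 2 of 7.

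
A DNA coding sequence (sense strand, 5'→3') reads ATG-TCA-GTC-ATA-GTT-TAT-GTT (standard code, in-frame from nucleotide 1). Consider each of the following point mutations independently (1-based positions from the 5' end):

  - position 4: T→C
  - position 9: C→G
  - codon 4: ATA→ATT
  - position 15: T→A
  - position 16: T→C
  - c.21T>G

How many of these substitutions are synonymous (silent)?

Codon 2: TCA (Ser) → CCA (Pro) — missense.
Codon 3: GTC (Val) → GTG (Val) — synonymous.
Codon 4: ATA (Ile) → ATT (Ile) — synonymous.
Codon 5: GTT (Val) → GTA (Val) — synonymous.
Codon 6: TAT (Tyr) → CAT (His) — missense.
Codon 7: GTT (Val) → GTG (Val) — synonymous.
Synonymous: 4 of 6.

4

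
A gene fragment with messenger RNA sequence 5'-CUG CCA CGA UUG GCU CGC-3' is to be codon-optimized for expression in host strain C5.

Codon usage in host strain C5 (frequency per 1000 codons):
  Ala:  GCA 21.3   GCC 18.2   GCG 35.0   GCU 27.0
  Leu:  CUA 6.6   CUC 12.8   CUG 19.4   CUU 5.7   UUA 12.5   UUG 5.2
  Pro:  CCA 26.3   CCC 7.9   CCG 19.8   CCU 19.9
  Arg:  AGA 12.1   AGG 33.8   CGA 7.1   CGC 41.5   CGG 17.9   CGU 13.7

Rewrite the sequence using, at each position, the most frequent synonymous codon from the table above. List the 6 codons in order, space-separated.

CUG CCA CGC CUG GCG CGC

Codon 1 (Leu): best is CUG at 19.4.
Codon 2 (Pro): best is CCA at 26.3.
Codon 3 (Arg): best is CGC at 41.5.
Codon 4 (Leu): best is CUG at 19.4.
Codon 5 (Ala): best is GCG at 35.0.
Codon 6 (Arg): best is CGC at 41.5.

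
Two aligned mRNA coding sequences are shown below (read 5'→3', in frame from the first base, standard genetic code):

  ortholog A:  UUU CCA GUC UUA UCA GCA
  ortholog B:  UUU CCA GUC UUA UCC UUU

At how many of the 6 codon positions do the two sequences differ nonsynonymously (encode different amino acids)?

Codon 1: UUU Phe / UUU Phe — identical.
Codon 2: CCA Pro / CCA Pro — identical.
Codon 3: GUC Val / GUC Val — identical.
Codon 4: UUA Leu / UUA Leu — identical.
Codon 5: UCA Ser / UCC Ser — synonymous.
Codon 6: GCA Ala / UUU Phe — nonsynonymous.
Nonsynonymous differences: 1.

1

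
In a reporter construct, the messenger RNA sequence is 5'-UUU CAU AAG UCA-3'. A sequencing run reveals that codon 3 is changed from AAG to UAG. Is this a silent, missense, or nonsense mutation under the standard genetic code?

nonsense

Position 7 falls in codon 3: AAG → Lys.
After the substitution the codon is UAG → Stop.
The new codon is a stop codon, so this is a nonsense mutation.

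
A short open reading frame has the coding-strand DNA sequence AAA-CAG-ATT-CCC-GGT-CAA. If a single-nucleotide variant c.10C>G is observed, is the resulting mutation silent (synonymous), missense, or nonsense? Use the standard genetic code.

missense

Position 10 falls in codon 4: CCC → Pro.
After the substitution the codon is GCC → Ala.
Pro ≠ Ala, so this is a missense mutation.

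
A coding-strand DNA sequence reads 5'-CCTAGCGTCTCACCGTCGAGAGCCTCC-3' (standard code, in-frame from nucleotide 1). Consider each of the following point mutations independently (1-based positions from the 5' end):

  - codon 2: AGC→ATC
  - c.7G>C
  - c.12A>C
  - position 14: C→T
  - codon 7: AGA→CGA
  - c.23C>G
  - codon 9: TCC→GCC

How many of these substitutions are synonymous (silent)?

2

Codon 2: AGC (Ser) → ATC (Ile) — missense.
Codon 3: GTC (Val) → CTC (Leu) — missense.
Codon 4: TCA (Ser) → TCC (Ser) — synonymous.
Codon 5: CCG (Pro) → CTG (Leu) — missense.
Codon 7: AGA (Arg) → CGA (Arg) — synonymous.
Codon 8: GCC (Ala) → GGC (Gly) — missense.
Codon 9: TCC (Ser) → GCC (Ala) — missense.
Synonymous: 2 of 7.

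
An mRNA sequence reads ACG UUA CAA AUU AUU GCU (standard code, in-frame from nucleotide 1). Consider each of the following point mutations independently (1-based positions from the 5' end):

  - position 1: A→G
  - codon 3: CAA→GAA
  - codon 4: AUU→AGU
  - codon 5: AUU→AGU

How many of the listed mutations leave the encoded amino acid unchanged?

0

Codon 1: ACG (Thr) → GCG (Ala) — missense.
Codon 3: CAA (Gln) → GAA (Glu) — missense.
Codon 4: AUU (Ile) → AGU (Ser) — missense.
Codon 5: AUU (Ile) → AGU (Ser) — missense.
Synonymous: 0 of 4.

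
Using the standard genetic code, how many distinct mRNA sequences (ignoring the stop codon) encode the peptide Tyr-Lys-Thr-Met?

Tyr: 2 codons.
Lys: 2 codons.
Thr: 4 codons.
Met: 1 codon.
2 × 2 × 4 × 1 = 16.

16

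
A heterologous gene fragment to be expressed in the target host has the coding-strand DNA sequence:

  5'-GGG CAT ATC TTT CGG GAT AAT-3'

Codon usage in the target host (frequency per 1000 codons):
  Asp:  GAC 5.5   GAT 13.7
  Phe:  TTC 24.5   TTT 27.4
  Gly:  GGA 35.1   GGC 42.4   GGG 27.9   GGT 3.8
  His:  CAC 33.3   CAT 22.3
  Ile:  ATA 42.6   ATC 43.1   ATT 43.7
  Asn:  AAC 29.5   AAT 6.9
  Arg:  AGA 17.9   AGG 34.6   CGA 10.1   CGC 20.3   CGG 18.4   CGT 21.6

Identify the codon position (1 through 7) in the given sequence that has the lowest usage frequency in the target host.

7

Codon 1 GGG (Gly): 27.9 per 1000.
Codon 2 CAT (His): 22.3 per 1000.
Codon 3 ATC (Ile): 43.1 per 1000.
Codon 4 TTT (Phe): 27.4 per 1000.
Codon 5 CGG (Arg): 18.4 per 1000.
Codon 6 GAT (Asp): 13.7 per 1000.
Codon 7 AAT (Asn): 6.9 per 1000.
Lowest frequency is 6.9 at codon 7.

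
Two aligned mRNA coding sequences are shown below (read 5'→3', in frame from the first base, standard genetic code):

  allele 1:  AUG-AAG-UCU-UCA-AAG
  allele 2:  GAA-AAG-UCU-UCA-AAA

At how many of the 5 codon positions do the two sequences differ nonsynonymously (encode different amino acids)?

1

Codon 1: AUG Met / GAA Glu — nonsynonymous.
Codon 2: AAG Lys / AAG Lys — identical.
Codon 3: UCU Ser / UCU Ser — identical.
Codon 4: UCA Ser / UCA Ser — identical.
Codon 5: AAG Lys / AAA Lys — synonymous.
Nonsynonymous differences: 1.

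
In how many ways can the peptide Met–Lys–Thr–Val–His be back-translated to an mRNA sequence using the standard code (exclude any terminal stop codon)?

64

Met: 1 codon.
Lys: 2 codons.
Thr: 4 codons.
Val: 4 codons.
His: 2 codons.
1 × 2 × 4 × 4 × 2 = 64.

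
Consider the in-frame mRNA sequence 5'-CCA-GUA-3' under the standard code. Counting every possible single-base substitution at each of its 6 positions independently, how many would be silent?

6

Codon 1 (CCA, Pro): 3 synonymous substitutions.
Codon 2 (GUA, Val): 3 synonymous substitutions.
Total: 3 + 3 = 6.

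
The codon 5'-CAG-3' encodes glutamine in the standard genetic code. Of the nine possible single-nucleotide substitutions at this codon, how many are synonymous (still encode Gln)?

Position 1: none → 0 synonymous.
Position 2: none → 0 synonymous.
Position 3: CAA → 1 synonymous.
Total: 0 + 0 + 1 = 1.

1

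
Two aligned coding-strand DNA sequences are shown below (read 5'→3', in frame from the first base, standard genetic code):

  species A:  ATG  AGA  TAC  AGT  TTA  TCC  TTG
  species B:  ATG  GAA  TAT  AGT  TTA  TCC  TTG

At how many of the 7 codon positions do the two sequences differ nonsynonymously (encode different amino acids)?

Codon 1: ATG Met / ATG Met — identical.
Codon 2: AGA Arg / GAA Glu — nonsynonymous.
Codon 3: TAC Tyr / TAT Tyr — synonymous.
Codon 4: AGT Ser / AGT Ser — identical.
Codon 5: TTA Leu / TTA Leu — identical.
Codon 6: TCC Ser / TCC Ser — identical.
Codon 7: TTG Leu / TTG Leu — identical.
Nonsynonymous differences: 1.

1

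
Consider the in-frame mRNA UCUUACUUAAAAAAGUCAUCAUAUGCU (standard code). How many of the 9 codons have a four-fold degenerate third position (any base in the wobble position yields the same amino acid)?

Codon 1 UCU (Ser): third position 4-fold.
Codon 2 UAC (Tyr): third position 2-fold.
Codon 3 UUA (Leu): third position 2-fold.
Codon 4 AAA (Lys): third position 2-fold.
Codon 5 AAG (Lys): third position 2-fold.
Codon 6 UCA (Ser): third position 4-fold.
Codon 7 UCA (Ser): third position 4-fold.
Codon 8 UAU (Tyr): third position 2-fold.
Codon 9 GCU (Ala): third position 4-fold.
Four-fold degenerate third positions: 4.

4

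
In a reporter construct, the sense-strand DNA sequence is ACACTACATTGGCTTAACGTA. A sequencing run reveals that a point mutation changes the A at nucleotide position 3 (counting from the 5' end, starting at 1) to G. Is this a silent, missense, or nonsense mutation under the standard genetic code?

silent

Position 3 falls in codon 1: ACA → Thr.
After the substitution the codon is ACG → Thr.
Both encode Thr, so the change is synonymous.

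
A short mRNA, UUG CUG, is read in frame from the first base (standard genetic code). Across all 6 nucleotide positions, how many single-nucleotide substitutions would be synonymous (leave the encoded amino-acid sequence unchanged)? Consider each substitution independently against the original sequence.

6

Codon 1 (UUG, Leu): 2 synonymous substitutions.
Codon 2 (CUG, Leu): 4 synonymous substitutions.
Total: 2 + 4 = 6.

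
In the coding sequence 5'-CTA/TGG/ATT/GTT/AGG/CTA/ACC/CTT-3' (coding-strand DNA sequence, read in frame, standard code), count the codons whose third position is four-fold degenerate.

5

Codon 1 CTA (Leu): third position 4-fold.
Codon 2 TGG (Trp): third position 1-fold.
Codon 3 ATT (Ile): third position 3-fold.
Codon 4 GTT (Val): third position 4-fold.
Codon 5 AGG (Arg): third position 2-fold.
Codon 6 CTA (Leu): third position 4-fold.
Codon 7 ACC (Thr): third position 4-fold.
Codon 8 CTT (Leu): third position 4-fold.
Four-fold degenerate third positions: 5.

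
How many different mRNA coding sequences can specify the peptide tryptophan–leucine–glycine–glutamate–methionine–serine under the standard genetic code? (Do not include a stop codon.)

Trp: 1 codon.
Leu: 6 codons.
Gly: 4 codons.
Glu: 2 codons.
Met: 1 codon.
Ser: 6 codons.
1 × 6 × 4 × 2 × 1 × 6 = 288.

288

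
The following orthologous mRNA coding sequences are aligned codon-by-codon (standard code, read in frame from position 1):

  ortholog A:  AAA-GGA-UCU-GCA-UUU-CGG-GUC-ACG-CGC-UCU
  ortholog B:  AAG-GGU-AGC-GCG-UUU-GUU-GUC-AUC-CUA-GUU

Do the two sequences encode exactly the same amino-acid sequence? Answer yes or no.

no

Codon 1: AAA Lys / AAG Lys — synonymous.
Codon 2: GGA Gly / GGU Gly — synonymous.
Codon 3: UCU Ser / AGC Ser — synonymous.
Codon 4: GCA Ala / GCG Ala — synonymous.
Codon 5: UUU Phe / UUU Phe — identical.
Codon 6: CGG Arg / GUU Val — nonsynonymous.
Codon 7: GUC Val / GUC Val — identical.
Codon 8: ACG Thr / AUC Ile — nonsynonymous.
Codon 9: CGC Arg / CUA Leu — nonsynonymous.
Codon 10: UCU Ser / GUU Val — nonsynonymous.
Nonsynonymous differences: 4 → different protein.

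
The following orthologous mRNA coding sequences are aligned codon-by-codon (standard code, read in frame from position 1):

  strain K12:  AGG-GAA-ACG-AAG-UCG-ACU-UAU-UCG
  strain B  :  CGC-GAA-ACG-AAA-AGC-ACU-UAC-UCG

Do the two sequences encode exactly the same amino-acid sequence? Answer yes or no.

yes

Codon 1: AGG Arg / CGC Arg — synonymous.
Codon 2: GAA Glu / GAA Glu — identical.
Codon 3: ACG Thr / ACG Thr — identical.
Codon 4: AAG Lys / AAA Lys — synonymous.
Codon 5: UCG Ser / AGC Ser — synonymous.
Codon 6: ACU Thr / ACU Thr — identical.
Codon 7: UAU Tyr / UAC Tyr — synonymous.
Codon 8: UCG Ser / UCG Ser — identical.
Nonsynonymous differences: 0 → same protein.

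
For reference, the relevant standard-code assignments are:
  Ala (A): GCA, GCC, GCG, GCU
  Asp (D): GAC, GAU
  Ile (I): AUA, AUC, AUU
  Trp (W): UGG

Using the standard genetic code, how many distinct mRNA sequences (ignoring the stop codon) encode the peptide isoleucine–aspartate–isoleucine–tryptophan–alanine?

72

Ile: 3 codons.
Asp: 2 codons.
Ile: 3 codons.
Trp: 1 codon.
Ala: 4 codons.
3 × 2 × 3 × 1 × 4 = 72.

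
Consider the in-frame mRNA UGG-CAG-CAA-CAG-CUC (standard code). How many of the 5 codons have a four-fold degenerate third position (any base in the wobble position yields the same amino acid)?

Codon 1 UGG (Trp): third position 1-fold.
Codon 2 CAG (Gln): third position 2-fold.
Codon 3 CAA (Gln): third position 2-fold.
Codon 4 CAG (Gln): third position 2-fold.
Codon 5 CUC (Leu): third position 4-fold.
Four-fold degenerate third positions: 1.

1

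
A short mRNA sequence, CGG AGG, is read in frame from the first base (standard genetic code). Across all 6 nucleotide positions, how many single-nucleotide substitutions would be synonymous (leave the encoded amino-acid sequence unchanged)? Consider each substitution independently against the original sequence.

Codon 1 (CGG, Arg): 4 synonymous substitutions.
Codon 2 (AGG, Arg): 2 synonymous substitutions.
Total: 4 + 2 = 6.

6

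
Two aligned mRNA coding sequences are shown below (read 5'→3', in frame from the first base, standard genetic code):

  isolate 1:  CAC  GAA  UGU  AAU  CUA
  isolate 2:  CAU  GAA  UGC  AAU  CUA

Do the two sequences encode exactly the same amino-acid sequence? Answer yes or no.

Codon 1: CAC His / CAU His — synonymous.
Codon 2: GAA Glu / GAA Glu — identical.
Codon 3: UGU Cys / UGC Cys — synonymous.
Codon 4: AAU Asn / AAU Asn — identical.
Codon 5: CUA Leu / CUA Leu — identical.
Nonsynonymous differences: 0 → same protein.

yes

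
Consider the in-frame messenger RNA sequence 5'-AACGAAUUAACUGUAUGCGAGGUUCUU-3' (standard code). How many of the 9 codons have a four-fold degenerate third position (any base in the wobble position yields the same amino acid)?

4

Codon 1 AAC (Asn): third position 2-fold.
Codon 2 GAA (Glu): third position 2-fold.
Codon 3 UUA (Leu): third position 2-fold.
Codon 4 ACU (Thr): third position 4-fold.
Codon 5 GUA (Val): third position 4-fold.
Codon 6 UGC (Cys): third position 2-fold.
Codon 7 GAG (Glu): third position 2-fold.
Codon 8 GUU (Val): third position 4-fold.
Codon 9 CUU (Leu): third position 4-fold.
Four-fold degenerate third positions: 4.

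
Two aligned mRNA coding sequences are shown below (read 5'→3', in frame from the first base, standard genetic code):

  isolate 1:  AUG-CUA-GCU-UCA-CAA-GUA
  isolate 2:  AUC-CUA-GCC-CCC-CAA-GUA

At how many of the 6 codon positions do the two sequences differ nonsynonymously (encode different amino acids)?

2

Codon 1: AUG Met / AUC Ile — nonsynonymous.
Codon 2: CUA Leu / CUA Leu — identical.
Codon 3: GCU Ala / GCC Ala — synonymous.
Codon 4: UCA Ser / CCC Pro — nonsynonymous.
Codon 5: CAA Gln / CAA Gln — identical.
Codon 6: GUA Val / GUA Val — identical.
Nonsynonymous differences: 2.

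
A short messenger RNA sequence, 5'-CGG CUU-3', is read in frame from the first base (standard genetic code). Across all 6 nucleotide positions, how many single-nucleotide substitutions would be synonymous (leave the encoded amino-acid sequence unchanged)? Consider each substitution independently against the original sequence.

7

Codon 1 (CGG, Arg): 4 synonymous substitutions.
Codon 2 (CUU, Leu): 3 synonymous substitutions.
Total: 4 + 3 = 7.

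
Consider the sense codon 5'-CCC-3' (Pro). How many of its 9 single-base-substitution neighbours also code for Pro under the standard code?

3

Position 1: none → 0 synonymous.
Position 2: none → 0 synonymous.
Position 3: CCU, CCA, CCG → 3 synonymous.
Total: 0 + 0 + 3 = 3.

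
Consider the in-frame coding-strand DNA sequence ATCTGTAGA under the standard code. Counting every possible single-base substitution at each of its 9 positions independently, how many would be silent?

Codon 1 (ATC, Ile): 2 synonymous substitutions.
Codon 2 (TGT, Cys): 1 synonymous substitution.
Codon 3 (AGA, Arg): 2 synonymous substitutions.
Total: 2 + 1 + 2 = 5.

5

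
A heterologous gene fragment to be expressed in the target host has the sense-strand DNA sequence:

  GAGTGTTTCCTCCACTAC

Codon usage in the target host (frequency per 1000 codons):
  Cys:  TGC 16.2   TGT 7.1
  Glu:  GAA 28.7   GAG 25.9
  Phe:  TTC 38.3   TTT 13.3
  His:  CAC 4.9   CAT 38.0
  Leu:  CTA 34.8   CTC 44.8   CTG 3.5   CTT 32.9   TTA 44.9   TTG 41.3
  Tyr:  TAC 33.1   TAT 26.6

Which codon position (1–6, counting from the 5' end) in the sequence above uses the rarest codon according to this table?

Codon 1 GAG (Glu): 25.9 per 1000.
Codon 2 TGT (Cys): 7.1 per 1000.
Codon 3 TTC (Phe): 38.3 per 1000.
Codon 4 CTC (Leu): 44.8 per 1000.
Codon 5 CAC (His): 4.9 per 1000.
Codon 6 TAC (Tyr): 33.1 per 1000.
Lowest frequency is 4.9 at codon 5.

5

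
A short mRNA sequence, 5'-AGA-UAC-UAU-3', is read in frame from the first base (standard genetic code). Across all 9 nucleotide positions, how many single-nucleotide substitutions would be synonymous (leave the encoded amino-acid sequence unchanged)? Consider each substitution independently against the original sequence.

4

Codon 1 (AGA, Arg): 2 synonymous substitutions.
Codon 2 (UAC, Tyr): 1 synonymous substitution.
Codon 3 (UAU, Tyr): 1 synonymous substitution.
Total: 2 + 1 + 1 = 4.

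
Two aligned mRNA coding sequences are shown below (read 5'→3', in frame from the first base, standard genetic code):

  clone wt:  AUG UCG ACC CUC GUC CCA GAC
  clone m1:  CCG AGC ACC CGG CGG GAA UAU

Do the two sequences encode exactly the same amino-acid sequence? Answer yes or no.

no

Codon 1: AUG Met / CCG Pro — nonsynonymous.
Codon 2: UCG Ser / AGC Ser — synonymous.
Codon 3: ACC Thr / ACC Thr — identical.
Codon 4: CUC Leu / CGG Arg — nonsynonymous.
Codon 5: GUC Val / CGG Arg — nonsynonymous.
Codon 6: CCA Pro / GAA Glu — nonsynonymous.
Codon 7: GAC Asp / UAU Tyr — nonsynonymous.
Nonsynonymous differences: 5 → different protein.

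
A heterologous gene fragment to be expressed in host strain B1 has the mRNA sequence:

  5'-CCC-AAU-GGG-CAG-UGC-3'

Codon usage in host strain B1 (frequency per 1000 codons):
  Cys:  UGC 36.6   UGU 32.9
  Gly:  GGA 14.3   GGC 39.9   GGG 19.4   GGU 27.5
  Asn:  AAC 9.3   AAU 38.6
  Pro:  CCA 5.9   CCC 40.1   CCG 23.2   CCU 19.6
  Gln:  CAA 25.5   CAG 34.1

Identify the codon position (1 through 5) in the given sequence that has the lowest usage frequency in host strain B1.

Codon 1 CCC (Pro): 40.1 per 1000.
Codon 2 AAU (Asn): 38.6 per 1000.
Codon 3 GGG (Gly): 19.4 per 1000.
Codon 4 CAG (Gln): 34.1 per 1000.
Codon 5 UGC (Cys): 36.6 per 1000.
Lowest frequency is 19.4 at codon 3.

3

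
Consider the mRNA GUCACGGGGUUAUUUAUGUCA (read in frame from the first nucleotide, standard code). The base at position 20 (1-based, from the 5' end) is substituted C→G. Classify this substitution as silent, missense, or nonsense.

nonsense

Position 20 falls in codon 7: UCA → Ser.
After the substitution the codon is UGA → Stop.
The new codon is a stop codon, so this is a nonsense mutation.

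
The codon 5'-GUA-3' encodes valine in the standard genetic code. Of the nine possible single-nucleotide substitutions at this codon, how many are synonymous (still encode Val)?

Position 1: none → 0 synonymous.
Position 2: none → 0 synonymous.
Position 3: GUU, GUC, GUG → 3 synonymous.
Total: 0 + 0 + 3 = 3.

3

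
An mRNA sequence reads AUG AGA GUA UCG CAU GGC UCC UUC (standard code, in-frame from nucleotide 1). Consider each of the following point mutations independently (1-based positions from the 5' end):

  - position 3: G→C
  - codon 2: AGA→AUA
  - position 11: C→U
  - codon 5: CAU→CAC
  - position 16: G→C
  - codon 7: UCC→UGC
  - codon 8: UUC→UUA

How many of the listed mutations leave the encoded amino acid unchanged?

Codon 1: AUG (Met) → AUC (Ile) — missense.
Codon 2: AGA (Arg) → AUA (Ile) — missense.
Codon 4: UCG (Ser) → UUG (Leu) — missense.
Codon 5: CAU (His) → CAC (His) — synonymous.
Codon 6: GGC (Gly) → CGC (Arg) — missense.
Codon 7: UCC (Ser) → UGC (Cys) — missense.
Codon 8: UUC (Phe) → UUA (Leu) — missense.
Synonymous: 1 of 7.

1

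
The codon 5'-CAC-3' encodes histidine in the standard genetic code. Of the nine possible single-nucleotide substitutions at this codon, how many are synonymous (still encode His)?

1

Position 1: none → 0 synonymous.
Position 2: none → 0 synonymous.
Position 3: CAU → 1 synonymous.
Total: 0 + 0 + 1 = 1.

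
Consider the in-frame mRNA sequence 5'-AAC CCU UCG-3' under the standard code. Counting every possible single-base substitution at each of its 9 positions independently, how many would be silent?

Codon 1 (AAC, Asn): 1 synonymous substitution.
Codon 2 (CCU, Pro): 3 synonymous substitutions.
Codon 3 (UCG, Ser): 3 synonymous substitutions.
Total: 1 + 3 + 3 = 7.

7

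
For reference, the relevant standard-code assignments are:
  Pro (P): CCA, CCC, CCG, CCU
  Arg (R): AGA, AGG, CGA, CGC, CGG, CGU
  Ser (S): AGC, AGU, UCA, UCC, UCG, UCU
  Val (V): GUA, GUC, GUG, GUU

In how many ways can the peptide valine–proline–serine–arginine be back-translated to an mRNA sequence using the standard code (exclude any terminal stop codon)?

576

Val: 4 codons.
Pro: 4 codons.
Ser: 6 codons.
Arg: 6 codons.
4 × 4 × 6 × 6 = 576.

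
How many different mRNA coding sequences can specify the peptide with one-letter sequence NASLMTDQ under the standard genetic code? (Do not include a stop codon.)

4608

Asn: 2 codons.
Ala: 4 codons.
Ser: 6 codons.
Leu: 6 codons.
Met: 1 codon.
Thr: 4 codons.
Asp: 2 codons.
Gln: 2 codons.
2 × 4 × 6 × 6 × 1 × 4 × 2 × 2 = 4608.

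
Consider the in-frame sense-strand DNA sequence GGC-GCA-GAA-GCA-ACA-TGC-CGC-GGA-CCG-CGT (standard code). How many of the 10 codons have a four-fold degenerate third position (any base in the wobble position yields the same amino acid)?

8

Codon 1 GGC (Gly): third position 4-fold.
Codon 2 GCA (Ala): third position 4-fold.
Codon 3 GAA (Glu): third position 2-fold.
Codon 4 GCA (Ala): third position 4-fold.
Codon 5 ACA (Thr): third position 4-fold.
Codon 6 TGC (Cys): third position 2-fold.
Codon 7 CGC (Arg): third position 4-fold.
Codon 8 GGA (Gly): third position 4-fold.
Codon 9 CCG (Pro): third position 4-fold.
Codon 10 CGT (Arg): third position 4-fold.
Four-fold degenerate third positions: 8.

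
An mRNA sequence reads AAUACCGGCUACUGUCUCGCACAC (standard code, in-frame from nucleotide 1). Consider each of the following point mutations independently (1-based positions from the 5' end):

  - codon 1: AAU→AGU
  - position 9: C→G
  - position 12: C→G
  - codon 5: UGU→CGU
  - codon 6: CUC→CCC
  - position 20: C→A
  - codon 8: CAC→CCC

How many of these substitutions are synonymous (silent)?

Codon 1: AAU (Asn) → AGU (Ser) — missense.
Codon 3: GGC (Gly) → GGG (Gly) — synonymous.
Codon 4: UAC (Tyr) → UAG (Stop) — nonsense.
Codon 5: UGU (Cys) → CGU (Arg) — missense.
Codon 6: CUC (Leu) → CCC (Pro) — missense.
Codon 7: GCA (Ala) → GAA (Glu) — missense.
Codon 8: CAC (His) → CCC (Pro) — missense.
Synonymous: 1 of 7.

1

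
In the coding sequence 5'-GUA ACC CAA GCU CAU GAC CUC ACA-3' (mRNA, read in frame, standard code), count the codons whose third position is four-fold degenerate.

Codon 1 GUA (Val): third position 4-fold.
Codon 2 ACC (Thr): third position 4-fold.
Codon 3 CAA (Gln): third position 2-fold.
Codon 4 GCU (Ala): third position 4-fold.
Codon 5 CAU (His): third position 2-fold.
Codon 6 GAC (Asp): third position 2-fold.
Codon 7 CUC (Leu): third position 4-fold.
Codon 8 ACA (Thr): third position 4-fold.
Four-fold degenerate third positions: 5.

5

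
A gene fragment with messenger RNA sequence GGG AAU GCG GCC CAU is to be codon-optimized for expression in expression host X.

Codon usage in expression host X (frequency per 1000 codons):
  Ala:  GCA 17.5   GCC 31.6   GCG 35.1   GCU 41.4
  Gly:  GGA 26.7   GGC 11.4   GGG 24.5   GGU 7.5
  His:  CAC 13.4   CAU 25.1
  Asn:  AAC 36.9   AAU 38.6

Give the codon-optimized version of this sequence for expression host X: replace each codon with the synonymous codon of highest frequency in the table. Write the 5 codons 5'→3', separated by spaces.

Codon 1 (Gly): best is GGA at 26.7.
Codon 2 (Asn): best is AAU at 38.6.
Codon 3 (Ala): best is GCU at 41.4.
Codon 4 (Ala): best is GCU at 41.4.
Codon 5 (His): best is CAU at 25.1.

GGA AAU GCU GCU CAU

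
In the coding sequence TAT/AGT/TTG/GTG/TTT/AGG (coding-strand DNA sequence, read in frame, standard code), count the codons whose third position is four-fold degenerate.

1

Codon 1 TAT (Tyr): third position 2-fold.
Codon 2 AGT (Ser): third position 2-fold.
Codon 3 TTG (Leu): third position 2-fold.
Codon 4 GTG (Val): third position 4-fold.
Codon 5 TTT (Phe): third position 2-fold.
Codon 6 AGG (Arg): third position 2-fold.
Four-fold degenerate third positions: 1.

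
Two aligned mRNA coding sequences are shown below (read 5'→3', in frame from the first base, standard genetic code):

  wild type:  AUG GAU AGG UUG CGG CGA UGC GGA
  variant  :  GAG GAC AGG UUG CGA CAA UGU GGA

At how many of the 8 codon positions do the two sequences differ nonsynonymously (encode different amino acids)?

Codon 1: AUG Met / GAG Glu — nonsynonymous.
Codon 2: GAU Asp / GAC Asp — synonymous.
Codon 3: AGG Arg / AGG Arg — identical.
Codon 4: UUG Leu / UUG Leu — identical.
Codon 5: CGG Arg / CGA Arg — synonymous.
Codon 6: CGA Arg / CAA Gln — nonsynonymous.
Codon 7: UGC Cys / UGU Cys — synonymous.
Codon 8: GGA Gly / GGA Gly — identical.
Nonsynonymous differences: 2.

2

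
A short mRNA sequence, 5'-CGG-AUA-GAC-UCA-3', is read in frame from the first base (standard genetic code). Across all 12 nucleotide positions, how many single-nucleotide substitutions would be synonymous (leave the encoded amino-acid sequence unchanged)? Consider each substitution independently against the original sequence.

10

Codon 1 (CGG, Arg): 4 synonymous substitutions.
Codon 2 (AUA, Ile): 2 synonymous substitutions.
Codon 3 (GAC, Asp): 1 synonymous substitution.
Codon 4 (UCA, Ser): 3 synonymous substitutions.
Total: 4 + 2 + 1 + 3 = 10.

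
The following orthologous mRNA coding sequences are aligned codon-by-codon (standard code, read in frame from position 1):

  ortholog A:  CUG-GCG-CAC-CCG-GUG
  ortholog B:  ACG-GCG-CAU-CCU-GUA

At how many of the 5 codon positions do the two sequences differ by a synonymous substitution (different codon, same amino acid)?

Codon 1: CUG Leu / ACG Thr — nonsynonymous.
Codon 2: GCG Ala / GCG Ala — identical.
Codon 3: CAC His / CAU His — synonymous.
Codon 4: CCG Pro / CCU Pro — synonymous.
Codon 5: GUG Val / GUA Val — synonymous.
Synonymous differences: 3.

3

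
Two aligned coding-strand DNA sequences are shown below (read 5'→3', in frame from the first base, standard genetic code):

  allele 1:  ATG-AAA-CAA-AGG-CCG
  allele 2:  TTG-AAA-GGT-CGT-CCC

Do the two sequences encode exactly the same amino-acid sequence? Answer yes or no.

Codon 1: ATG Met / TTG Leu — nonsynonymous.
Codon 2: AAA Lys / AAA Lys — identical.
Codon 3: CAA Gln / GGT Gly — nonsynonymous.
Codon 4: AGG Arg / CGT Arg — synonymous.
Codon 5: CCG Pro / CCC Pro — synonymous.
Nonsynonymous differences: 2 → different protein.

no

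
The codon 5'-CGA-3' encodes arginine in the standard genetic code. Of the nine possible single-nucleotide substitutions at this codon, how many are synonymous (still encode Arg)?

Position 1: AGA → 1 synonymous.
Position 2: none → 0 synonymous.
Position 3: CGU, CGC, CGG → 3 synonymous.
Total: 1 + 0 + 3 = 4.

4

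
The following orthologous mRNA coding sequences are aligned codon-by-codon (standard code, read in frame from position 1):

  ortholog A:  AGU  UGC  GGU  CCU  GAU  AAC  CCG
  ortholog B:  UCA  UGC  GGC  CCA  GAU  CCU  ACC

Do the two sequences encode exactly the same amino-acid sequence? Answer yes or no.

no

Codon 1: AGU Ser / UCA Ser — synonymous.
Codon 2: UGC Cys / UGC Cys — identical.
Codon 3: GGU Gly / GGC Gly — synonymous.
Codon 4: CCU Pro / CCA Pro — synonymous.
Codon 5: GAU Asp / GAU Asp — identical.
Codon 6: AAC Asn / CCU Pro — nonsynonymous.
Codon 7: CCG Pro / ACC Thr — nonsynonymous.
Nonsynonymous differences: 2 → different protein.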